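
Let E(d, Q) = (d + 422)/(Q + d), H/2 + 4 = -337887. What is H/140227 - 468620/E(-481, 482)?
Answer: 65673305602/8273393 ≈ 7937.9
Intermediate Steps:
H = -675782 (H = -8 + 2*(-337887) = -8 - 675774 = -675782)
E(d, Q) = (422 + d)/(Q + d)
H/140227 - 468620/E(-481, 482) = -675782/140227 - 468620*(482 - 481)/(422 - 481) = -675782*1/140227 - 468620/(-59/1) = -675782/140227 - 468620/(1*(-59)) = -675782/140227 - 468620/(-59) = -675782/140227 - 468620*(-1/59) = -675782/140227 + 468620/59 = 65673305602/8273393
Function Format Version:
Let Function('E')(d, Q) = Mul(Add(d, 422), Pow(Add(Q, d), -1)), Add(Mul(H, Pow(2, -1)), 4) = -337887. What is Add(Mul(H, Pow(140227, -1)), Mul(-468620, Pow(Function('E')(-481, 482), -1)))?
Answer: Rational(65673305602, 8273393) ≈ 7937.9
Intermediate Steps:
H = -675782 (H = Add(-8, Mul(2, -337887)) = Add(-8, -675774) = -675782)
Function('E')(d, Q) = Mul(Pow(Add(Q, d), -1), Add(422, d)) (Function('E')(d, Q) = Mul(Add(422, d), Pow(Add(Q, d), -1)) = Mul(Pow(Add(Q, d), -1), Add(422, d)))
Add(Mul(H, Pow(140227, -1)), Mul(-468620, Pow(Function('E')(-481, 482), -1))) = Add(Mul(-675782, Pow(140227, -1)), Mul(-468620, Pow(Mul(Pow(Add(482, -481), -1), Add(422, -481)), -1))) = Add(Mul(-675782, Rational(1, 140227)), Mul(-468620, Pow(Mul(Pow(1, -1), -59), -1))) = Add(Rational(-675782, 140227), Mul(-468620, Pow(Mul(1, -59), -1))) = Add(Rational(-675782, 140227), Mul(-468620, Pow(-59, -1))) = Add(Rational(-675782, 140227), Mul(-468620, Rational(-1, 59))) = Add(Rational(-675782, 140227), Rational(468620, 59)) = Rational(65673305602, 8273393)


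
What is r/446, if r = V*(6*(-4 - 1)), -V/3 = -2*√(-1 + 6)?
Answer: -90*√5/223 ≈ -0.90245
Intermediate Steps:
V = 6*√5 (V = -(-6)*√(-1 + 6) = -(-6)*√5 = 6*√5 ≈ 13.416)
r = -180*√5 (r = (6*√5)*(6*(-4 - 1)) = (6*√5)*(6*(-5)) = (6*√5)*(-30) = -180*√5 ≈ -402.49)
r/446 = -180*√5/446 = -180*√5*(1/446) = -90*√5/223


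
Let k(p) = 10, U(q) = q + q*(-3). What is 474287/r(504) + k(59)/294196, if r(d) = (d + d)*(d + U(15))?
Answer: 63082331/63546336 ≈ 0.99270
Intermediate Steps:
U(q) = -2*q (U(q) = q - 3*q = -2*q)
r(d) = 2*d*(-30 + d) (r(d) = (d + d)*(d - 2*15) = (2*d)*(d - 30) = (2*d)*(-30 + d) = 2*d*(-30 + d))
474287/r(504) + k(59)/294196 = 474287/((2*504*(-30 + 504))) + 10/294196 = 474287/((2*504*474)) + 10*(1/294196) = 474287/477792 + 5/147098 = 63082331/63546336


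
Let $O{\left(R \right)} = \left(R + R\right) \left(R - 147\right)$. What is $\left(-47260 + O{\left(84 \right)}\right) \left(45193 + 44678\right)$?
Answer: $-5198498124$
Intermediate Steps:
$O{\left(R \right)} = 2 R \left(-147 + R\right)$
$\left(-47260 + O{\left(84 \right)}\right) \left(45193 + 44678\right) = \left(-47260 + 2 \cdot 84 \left(-147 + 84\right)\right) \left(45193 + 44678\right) = \left(-47260 + 2 \cdot 84 \left(-63\right)\right) 89871 = \left(-47260 - 10584\right) 89871 = \left(-57844\right) 89871 = -5198498124$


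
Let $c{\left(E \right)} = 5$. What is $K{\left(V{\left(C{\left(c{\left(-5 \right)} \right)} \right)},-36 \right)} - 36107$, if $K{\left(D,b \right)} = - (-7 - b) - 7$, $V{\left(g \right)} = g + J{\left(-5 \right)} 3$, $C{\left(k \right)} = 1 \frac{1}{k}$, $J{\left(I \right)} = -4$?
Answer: $-36143$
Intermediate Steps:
$C{\left(k \right)} = \frac{1}{k}$
$V{\left(g \right)} = -12 + g$ ($V{\left(g \right)} = g - 12 = -12 + g$)
$K{\left(D,b \right)} = b$ ($K{\left(D,b \right)} = \left(7 + b\right) - 7 = b$)
$K{\left(V{\left(C{\left(c{\left(-5 \right)} \right)} \right)},-36 \right)} - 36107 = -36 - 36107 = -36143$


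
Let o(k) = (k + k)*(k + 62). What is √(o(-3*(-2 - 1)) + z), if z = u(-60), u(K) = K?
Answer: √1218 ≈ 34.900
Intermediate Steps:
o(k) = 2*k*(62 + k) (o(k) = (2*k)*(62 + k) = 2*k*(62 + k))
z = -60
√(o(-3*(-2 - 1)) + z) = √(2*(-3*(-2 - 1))*(62 - 3*(-2 - 1)) - 60) = √(2*(-3*(-3))*(62 - 3*(-3)) - 60) = √(2*9*(62 + 9) - 60) = √(2*9*71 - 60) = √(1278 - 60) = √1218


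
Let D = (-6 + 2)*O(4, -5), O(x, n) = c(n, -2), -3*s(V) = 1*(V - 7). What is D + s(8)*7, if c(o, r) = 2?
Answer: -31/3 ≈ -10.333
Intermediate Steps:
s(V) = 7/3 - V/3 (s(V) = -(V - 7)/3 = -(-7 + V)/3 = 7/3 - V/3)
O(x, n) = 2
D = -8 (D = (-6 + 2)*2 = -4*2 = -8)
D + s(8)*7 = -8 + (7/3 - ⅓*8)*7 = -8 + (7/3 - 8/3)*7 = -8 - ⅓*7 = -8 - 7/3 = -31/3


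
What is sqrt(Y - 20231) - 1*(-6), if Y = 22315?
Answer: 6 + 2*sqrt(521) ≈ 51.651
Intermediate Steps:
sqrt(Y - 20231) - 1*(-6) = sqrt(22315 - 20231) - 1*(-6) = sqrt(2084) + 6 = 2*sqrt(521) + 6 = 6 + 2*sqrt(521)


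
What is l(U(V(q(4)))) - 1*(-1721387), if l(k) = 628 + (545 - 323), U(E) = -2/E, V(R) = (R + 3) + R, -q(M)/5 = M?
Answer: 1722237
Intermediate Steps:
q(M) = -5*M
V(R) = 3 + 2*R (V(R) = (3 + R) + R = 3 + 2*R)
l(k) = 850 (l(k) = 628 + 222 = 850)
l(U(V(q(4)))) - 1*(-1721387) = 850 - 1*(-1721387) = 850 + 1721387 = 1722237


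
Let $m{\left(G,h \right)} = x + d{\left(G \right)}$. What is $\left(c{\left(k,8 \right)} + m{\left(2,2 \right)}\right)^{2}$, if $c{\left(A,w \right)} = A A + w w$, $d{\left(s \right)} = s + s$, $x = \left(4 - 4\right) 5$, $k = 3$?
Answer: $5929$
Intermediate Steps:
$x = 0$ ($x = 0 \cdot 5 = 0$)
$d{\left(s \right)} = 2 s$
$c{\left(A,w \right)} = A^{2} + w^{2}$
$m{\left(G,h \right)} = 2 G$ ($m{\left(G,h \right)} = 0 + 2 G = 2 G$)
$\left(c{\left(k,8 \right)} + m{\left(2,2 \right)}\right)^{2} = \left(\left(3^{2} + 8^{2}\right) + 2 \cdot 2\right)^{2} = \left(\left(9 + 64\right) + 4\right)^{2} = \left(73 + 4\right)^{2} = 77^{2} = 5929$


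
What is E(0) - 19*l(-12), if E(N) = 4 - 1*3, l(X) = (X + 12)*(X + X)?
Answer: 1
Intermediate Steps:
l(X) = 2*X*(12 + X) (l(X) = (12 + X)*(2*X) = 2*X*(12 + X))
E(N) = 1 (E(N) = 4 - 3 = 1)
E(0) - 19*l(-12) = 1 - 38*(-12)*(12 - 12) = 1 - 38*(-12)*0 = 1 - 19*0 = 1 + 0 = 1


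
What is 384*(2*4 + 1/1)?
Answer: 3456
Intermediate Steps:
384*(2*4 + 1/1) = 384*(8 + 1) = 384*9 = 3456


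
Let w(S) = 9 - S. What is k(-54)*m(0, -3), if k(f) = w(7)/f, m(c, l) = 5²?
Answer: -25/27 ≈ -0.92593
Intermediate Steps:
m(c, l) = 25
k(f) = 2/f (k(f) = (9 - 1*7)/f = (9 - 7)/f = 2/f)
k(-54)*m(0, -3) = (2/(-54))*25 = (2*(-1/54))*25 = -1/27*25 = -25/27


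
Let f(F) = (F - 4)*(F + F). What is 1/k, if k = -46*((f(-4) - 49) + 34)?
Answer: -1/2254 ≈ -0.00044366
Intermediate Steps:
f(F) = 2*F*(-4 + F) (f(F) = (-4 + F)*(2*F) = 2*F*(-4 + F))
k = -2254 (k = -46*((2*(-4)*(-4 - 4) - 49) + 34) = -46*((2*(-4)*(-8) - 49) + 34) = -46*((64 - 49) + 34) = -46*(15 + 34) = -46*49 = -2254)
1/k = 1/(-2254) = -1/2254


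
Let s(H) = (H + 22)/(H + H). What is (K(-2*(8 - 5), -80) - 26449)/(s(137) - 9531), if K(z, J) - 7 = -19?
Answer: 7250314/2611335 ≈ 2.7765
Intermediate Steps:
K(z, J) = -12 (K(z, J) = 7 - 19 = -12)
s(H) = (22 + H)/(2*H) (s(H) = (22 + H)/((2*H)) = (22 + H)*(1/(2*H)) = (22 + H)/(2*H))
(K(-2*(8 - 5), -80) - 26449)/(s(137) - 9531) = (-12 - 26449)/((½)*(22 + 137)/137 - 9531) = -26461/((½)*(1/137)*159 - 9531) = -26461/(159/274 - 9531) = -26461/(-2611335/274) = -26461*(-274/2611335) = 7250314/2611335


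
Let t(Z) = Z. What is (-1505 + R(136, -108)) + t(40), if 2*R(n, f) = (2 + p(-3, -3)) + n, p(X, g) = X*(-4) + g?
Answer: -2783/2 ≈ -1391.5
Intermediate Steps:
p(X, g) = g - 4*X (p(X, g) = -4*X + g = g - 4*X)
R(n, f) = 11/2 + n/2 (R(n, f) = ((2 + (-3 - 4*(-3))) + n)/2 = ((2 + (-3 + 12)) + n)/2 = ((2 + 9) + n)/2 = (11 + n)/2 = 11/2 + n/2)
(-1505 + R(136, -108)) + t(40) = (-1505 + (11/2 + (½)*136)) + 40 = (-1505 + (11/2 + 68)) + 40 = (-1505 + 147/2) + 40 = -2863/2 + 40 = -2783/2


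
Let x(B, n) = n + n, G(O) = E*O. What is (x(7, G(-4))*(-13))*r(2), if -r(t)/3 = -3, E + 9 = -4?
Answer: -12168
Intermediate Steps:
E = -13 (E = -9 - 4 = -13)
G(O) = -13*O
r(t) = 9 (r(t) = -3*(-3) = 9)
x(B, n) = 2*n
(x(7, G(-4))*(-13))*r(2) = ((2*(-13*(-4)))*(-13))*9 = ((2*52)*(-13))*9 = (104*(-13))*9 = -1352*9 = -12168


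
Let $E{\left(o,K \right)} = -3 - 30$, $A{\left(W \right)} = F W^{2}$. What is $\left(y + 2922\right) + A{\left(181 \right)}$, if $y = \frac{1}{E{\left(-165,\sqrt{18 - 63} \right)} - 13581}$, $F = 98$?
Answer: $\frac{43748588999}{13614} \approx 3.2135 \cdot 10^{6}$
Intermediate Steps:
$A{\left(W \right)} = 98 W^{2}$
$E{\left(o,K \right)} = -33$ ($E{\left(o,K \right)} = -3 - 30 = -33$)
$y = - \frac{1}{13614}$ ($y = \frac{1}{-33 - 13581} = \frac{1}{-13614} = - \frac{1}{13614} \approx -7.3454 \cdot 10^{-5}$)
$\left(y + 2922\right) + A{\left(181 \right)} = \left(- \frac{1}{13614} + 2922\right) + 98 \cdot 181^{2} = \frac{39780107}{13614} + 98 \cdot 32761 = \frac{39780107}{13614} + 3210578 = \frac{43748588999}{13614}$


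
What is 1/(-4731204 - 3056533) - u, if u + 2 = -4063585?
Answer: 31646146832618/7787737 ≈ 4.0636e+6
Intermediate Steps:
u = -4063587 (u = -2 - 4063585 = -4063587)
1/(-4731204 - 3056533) - u = 1/(-4731204 - 3056533) - 1*(-4063587) = 1/(-7787737) + 4063587 = -1/7787737 + 4063587 = 31646146832618/7787737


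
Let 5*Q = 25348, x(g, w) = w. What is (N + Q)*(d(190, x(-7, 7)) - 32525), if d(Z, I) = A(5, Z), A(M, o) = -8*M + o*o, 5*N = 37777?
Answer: 44629375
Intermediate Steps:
N = 37777/5 (N = (1/5)*37777 = 37777/5 ≈ 7555.4)
Q = 25348/5 (Q = (1/5)*25348 = 25348/5 ≈ 5069.6)
A(M, o) = o**2 - 8*M (A(M, o) = -8*M + o**2 = o**2 - 8*M)
d(Z, I) = -40 + Z**2 (d(Z, I) = Z**2 - 8*5 = Z**2 - 40 = -40 + Z**2)
(N + Q)*(d(190, x(-7, 7)) - 32525) = (37777/5 + 25348/5)*((-40 + 190**2) - 32525) = 12625*((-40 + 36100) - 32525) = 12625*(36060 - 32525) = 12625*3535 = 44629375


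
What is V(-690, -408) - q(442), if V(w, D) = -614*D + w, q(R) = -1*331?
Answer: 250153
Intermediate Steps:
q(R) = -331
V(w, D) = w - 614*D
V(-690, -408) - q(442) = (-690 - 614*(-408)) - 1*(-331) = (-690 + 250512) + 331 = 249822 + 331 = 250153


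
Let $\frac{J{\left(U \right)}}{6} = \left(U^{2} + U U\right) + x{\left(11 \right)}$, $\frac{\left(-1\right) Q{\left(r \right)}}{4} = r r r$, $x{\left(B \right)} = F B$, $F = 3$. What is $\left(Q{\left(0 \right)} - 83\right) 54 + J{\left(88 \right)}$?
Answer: $88644$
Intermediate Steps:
$x{\left(B \right)} = 3 B$
$Q{\left(r \right)} = - 4 r^{3}$ ($Q{\left(r \right)} = - 4 r r r = - 4 r^{2} r = - 4 r^{3}$)
$J{\left(U \right)} = 198 + 12 U^{2}$ ($J{\left(U \right)} = 6 \left(\left(U^{2} + U U\right) + 3 \cdot 11\right) = 6 \left(\left(U^{2} + U^{2}\right) + 33\right) = 6 \left(2 U^{2} + 33\right) = 6 \left(33 + 2 U^{2}\right) = 198 + 12 U^{2}$)
$\left(Q{\left(0 \right)} - 83\right) 54 + J{\left(88 \right)} = \left(- 4 \cdot 0^{3} - 83\right) 54 + \left(198 + 12 \cdot 88^{2}\right) = \left(\left(-4\right) 0 - 83\right) 54 + \left(198 + 12 \cdot 7744\right) = \left(0 - 83\right) 54 + \left(198 + 92928\right) = \left(-83\right) 54 + 93126 = -4482 + 93126 = 88644$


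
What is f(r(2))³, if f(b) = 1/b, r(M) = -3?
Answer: -1/27 ≈ -0.037037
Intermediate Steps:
f(r(2))³ = (1/(-3))³ = (-⅓)³ = -1/27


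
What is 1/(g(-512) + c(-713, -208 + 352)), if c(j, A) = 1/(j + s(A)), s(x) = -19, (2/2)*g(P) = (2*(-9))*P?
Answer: 732/6746111 ≈ 0.00010851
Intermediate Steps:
g(P) = -18*P (g(P) = (2*(-9))*P = -18*P)
c(j, A) = 1/(-19 + j) (c(j, A) = 1/(j - 19) = 1/(-19 + j))
1/(g(-512) + c(-713, -208 + 352)) = 1/(-18*(-512) + 1/(-19 - 713)) = 1/(9216 + 1/(-732)) = 1/(9216 - 1/732) = 1/(6746111/732) = 732/6746111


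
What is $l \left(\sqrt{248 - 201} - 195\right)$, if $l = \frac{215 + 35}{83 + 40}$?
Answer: $- \frac{16250}{41} + \frac{250 \sqrt{47}}{123} \approx -382.41$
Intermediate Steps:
$l = \frac{250}{123} \approx 2.0325$
$l \left(\sqrt{248 - 201} - 195\right) = \frac{250 \left(\sqrt{248 - 201} - 195\right)}{123} = \frac{250 \left(\sqrt{47} - 195\right)}{123} = \frac{250 \left(-195 + \sqrt{47}\right)}{123} = - \frac{16250}{41} + \frac{250 \sqrt{47}}{123}$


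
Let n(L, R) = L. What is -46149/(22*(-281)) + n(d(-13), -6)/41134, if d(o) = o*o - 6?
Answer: 474825158/63572597 ≈ 7.4690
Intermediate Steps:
d(o) = -6 + o² (d(o) = o² - 6 = -6 + o²)
-46149/(22*(-281)) + n(d(-13), -6)/41134 = -46149/(22*(-281)) + (-6 + (-13)²)/41134 = -46149/(-6182) + (-6 + 169)*(1/41134) = -46149*(-1/6182) + 163*(1/41134) = 46149/6182 + 163/41134 = 474825158/63572597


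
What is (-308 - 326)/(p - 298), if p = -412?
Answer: 317/355 ≈ 0.89296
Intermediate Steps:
(-308 - 326)/(p - 298) = (-308 - 326)/(-412 - 298) = -634/(-710) = -634*(-1/710) = 317/355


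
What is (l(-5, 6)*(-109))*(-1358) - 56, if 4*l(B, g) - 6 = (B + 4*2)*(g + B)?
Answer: 665987/2 ≈ 3.3299e+5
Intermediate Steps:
l(B, g) = 3/2 + (8 + B)*(B + g)/4 (l(B, g) = 3/2 + ((B + 4*2)*(g + B))/4 = 3/2 + ((B + 8)*(B + g))/4 = 3/2 + ((8 + B)*(B + g))/4 = 3/2 + (8 + B)*(B + g)/4)
(l(-5, 6)*(-109))*(-1358) - 56 = ((3/2 + 2*(-5) + 2*6 + (¼)*(-5)² + (¼)*(-5)*6)*(-109))*(-1358) - 56 = ((3/2 - 10 + 12 + (¼)*25 - 15/2)*(-109))*(-1358) - 56 = ((3/2 - 10 + 12 + 25/4 - 15/2)*(-109))*(-1358) - 56 = ((9/4)*(-109))*(-1358) - 56 = -981/4*(-1358) - 56 = 666099/2 - 56 = 665987/2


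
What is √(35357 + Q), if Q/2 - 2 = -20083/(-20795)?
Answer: √15292064087995/20795 ≈ 188.05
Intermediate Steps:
Q = 123346/20795 (Q = 4 + 2*(-20083/(-20795)) = 4 + 2*(-20083*(-1/20795)) = 4 + 2*(20083/20795) = 4 + 40166/20795 = 123346/20795 ≈ 5.9315)
√(35357 + Q) = √(35357 + 123346/20795) = √(735372161/20795) = √15292064087995/20795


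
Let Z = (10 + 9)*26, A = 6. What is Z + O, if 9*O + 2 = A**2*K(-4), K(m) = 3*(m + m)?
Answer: 3580/9 ≈ 397.78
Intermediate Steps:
K(m) = 6*m (K(m) = 3*(2*m) = 6*m)
Z = 494 (Z = 19*26 = 494)
O = -866/9 (O = -2/9 + (6**2*(6*(-4)))/9 = -2/9 + (36*(-24))/9 = -2/9 + (1/9)*(-864) = -2/9 - 96 = -866/9 ≈ -96.222)
Z + O = 494 - 866/9 = 3580/9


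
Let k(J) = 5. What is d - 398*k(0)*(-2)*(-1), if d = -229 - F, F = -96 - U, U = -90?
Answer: -4203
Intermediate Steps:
F = -6 (F = -96 - 1*(-90) = -96 + 90 = -6)
d = -223 (d = -229 - 1*(-6) = -229 + 6 = -223)
d - 398*k(0)*(-2)*(-1) = -223 - 398*5*(-2)*(-1) = -223 - (-3980)*(-1) = -223 - 398*10 = -223 - 3980 = -4203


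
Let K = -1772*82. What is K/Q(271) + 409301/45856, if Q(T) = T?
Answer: -6552139653/12426976 ≈ -527.25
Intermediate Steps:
K = -145304
K/Q(271) + 409301/45856 = -145304/271 + 409301/45856 = -6552139653/12426976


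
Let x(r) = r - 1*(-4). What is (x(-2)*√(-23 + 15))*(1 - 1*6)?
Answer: -20*I*√2 ≈ -28.284*I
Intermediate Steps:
x(r) = 4 + r (x(r) = r + 4 = 4 + r)
(x(-2)*√(-23 + 15))*(1 - 1*6) = ((4 - 2)*√(-23 + 15))*(1 - 1*6) = (2*√(-8))*(1 - 6) = (2*(2*I*√2))*(-5) = (4*I*√2)*(-5) = -20*I*√2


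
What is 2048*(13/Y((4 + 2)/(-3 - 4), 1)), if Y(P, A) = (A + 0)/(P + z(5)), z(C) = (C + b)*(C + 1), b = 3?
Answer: 8785920/7 ≈ 1.2551e+6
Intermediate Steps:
z(C) = (1 + C)*(3 + C) (z(C) = (C + 3)*(C + 1) = (3 + C)*(1 + C) = (1 + C)*(3 + C))
Y(P, A) = A/(48 + P) (Y(P, A) = (A + 0)/(P + (3 + 5² + 4*5)) = A/(P + (3 + 25 + 20)) = A/(P + 48) = A/(48 + P))
2048*(13/Y((4 + 2)/(-3 - 4), 1)) = 2048*(13/((1/(48 + (4 + 2)/(-3 - 4))))) = 2048*(13/((1/(48 + 6/(-7))))) = 2048*(13/((1/(48 + 6*(-⅐))))) = 2048*(13/((1/(48 - 6/7)))) = 2048*(13/((1/(330/7)))) = 2048*(13/((1*(7/330)))) = 2048*(13/(7/330)) = 2048*(13*(330/7)) = 2048*(4290/7) = 8785920/7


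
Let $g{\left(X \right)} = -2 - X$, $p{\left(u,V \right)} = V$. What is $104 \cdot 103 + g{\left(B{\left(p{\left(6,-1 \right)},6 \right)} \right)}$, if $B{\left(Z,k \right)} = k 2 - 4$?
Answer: $10702$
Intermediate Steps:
$B{\left(Z,k \right)} = -4 + 2 k$ ($B{\left(Z,k \right)} = 2 k - 4 = -4 + 2 k$)
$104 \cdot 103 + g{\left(B{\left(p{\left(6,-1 \right)},6 \right)} \right)} = 104 \cdot 103 - \left(-2 + 12\right) = 10712 - 10 = 10702$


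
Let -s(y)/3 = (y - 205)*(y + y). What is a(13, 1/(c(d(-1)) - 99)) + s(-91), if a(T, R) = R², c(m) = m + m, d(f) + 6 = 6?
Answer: -1583998415/9801 ≈ -1.6162e+5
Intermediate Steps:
d(f) = 0 (d(f) = -6 + 6 = 0)
s(y) = -6*y*(-205 + y) (s(y) = -3*(y - 205)*(y + y) = -3*(-205 + y)*2*y = -6*y*(-205 + y))
c(m) = 2*m
a(13, 1/(c(d(-1)) - 99)) + s(-91) = (1/(2*0 - 99))² + 6*(-91)*(205 - 1*(-91)) = (1/(0 - 99))² + 6*(-91)*(205 + 91) = (1/(-99))² + 6*(-91)*296 = (-1/99)² - 161616 = 1/9801 - 161616 = -1583998415/9801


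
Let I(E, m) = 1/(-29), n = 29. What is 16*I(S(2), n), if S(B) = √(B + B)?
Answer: -16/29 ≈ -0.55172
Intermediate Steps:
S(B) = √2*√B (S(B) = √(2*B) = √2*√B)
I(E, m) = -1/29
16*I(S(2), n) = 16*(-1/29) = -16/29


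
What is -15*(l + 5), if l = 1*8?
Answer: -195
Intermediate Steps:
l = 8
-15*(l + 5) = -15*(8 + 5) = -15*13 = -195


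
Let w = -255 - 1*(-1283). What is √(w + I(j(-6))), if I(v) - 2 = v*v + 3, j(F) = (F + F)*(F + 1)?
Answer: √4633 ≈ 68.066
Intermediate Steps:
w = 1028 (w = -255 + 1283 = 1028)
j(F) = 2*F*(1 + F) (j(F) = (2*F)*(1 + F) = 2*F*(1 + F))
I(v) = 5 + v² (I(v) = 2 + (v*v + 3) = 2 + (v² + 3) = 2 + (3 + v²) = 5 + v²)
√(w + I(j(-6))) = √(1028 + (5 + (2*(-6)*(1 - 6))²)) = √(1028 + (5 + (2*(-6)*(-5))²)) = √(1028 + (5 + 60²)) = √(1028 + (5 + 3600)) = √(1028 + 3605) = √4633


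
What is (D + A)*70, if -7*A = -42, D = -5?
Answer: 70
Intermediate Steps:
A = 6 (A = -1/7*(-42) = 6)
(D + A)*70 = (-5 + 6)*70 = 1*70 = 70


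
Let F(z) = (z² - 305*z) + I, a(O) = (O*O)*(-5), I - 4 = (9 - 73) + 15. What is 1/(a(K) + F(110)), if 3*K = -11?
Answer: -9/194060 ≈ -4.6377e-5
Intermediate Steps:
K = -11/3 (K = (⅓)*(-11) = -11/3 ≈ -3.6667)
I = -45 (I = 4 + ((9 - 73) + 15) = 4 + (-64 + 15) = 4 - 49 = -45)
a(O) = -5*O² (a(O) = O²*(-5) = -5*O²)
F(z) = -45 + z² - 305*z (F(z) = (z² - 305*z) - 45 = -45 + z² - 305*z)
1/(a(K) + F(110)) = 1/(-5*(-11/3)² + (-45 + 110² - 305*110)) = 1/(-5*121/9 + (-45 + 12100 - 33550)) = 1/(-605/9 - 21495) = 1/(-194060/9) = -9/194060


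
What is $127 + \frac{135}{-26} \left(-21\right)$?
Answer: $\frac{6137}{26} \approx 236.04$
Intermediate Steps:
$127 + \frac{135}{-26} \left(-21\right) = 127 + 135 \left(- \frac{1}{26}\right) \left(-21\right) = 127 - - \frac{2835}{26} = 127 + \frac{2835}{26} = \frac{6137}{26}$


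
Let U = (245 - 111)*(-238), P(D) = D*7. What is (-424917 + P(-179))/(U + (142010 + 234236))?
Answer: -213085/172177 ≈ -1.2376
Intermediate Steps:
P(D) = 7*D
U = -31892 (U = 134*(-238) = -31892)
(-424917 + P(-179))/(U + (142010 + 234236)) = (-424917 + 7*(-179))/(-31892 + (142010 + 234236)) = (-424917 - 1253)/(-31892 + 376246) = -426170/344354 = -426170*1/344354 = -213085/172177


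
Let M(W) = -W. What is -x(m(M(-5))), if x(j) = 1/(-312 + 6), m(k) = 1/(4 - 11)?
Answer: 1/306 ≈ 0.0032680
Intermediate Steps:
m(k) = -1/7 (m(k) = 1/(-7) = -1/7)
x(j) = -1/306 (x(j) = 1/(-306) = -1/306)
-x(m(M(-5))) = -1*(-1/306) = 1/306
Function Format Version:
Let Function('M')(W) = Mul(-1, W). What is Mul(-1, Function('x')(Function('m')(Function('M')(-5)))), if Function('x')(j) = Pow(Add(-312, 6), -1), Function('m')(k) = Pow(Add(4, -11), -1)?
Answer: Rational(1, 306) ≈ 0.0032680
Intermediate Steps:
Function('m')(k) = Rational(-1, 7) (Function('m')(k) = Pow(-7, -1) = Rational(-1, 7))
Function('x')(j) = Rational(-1, 306) (Function('x')(j) = Pow(-306, -1) = Rational(-1, 306))
Mul(-1, Function('x')(Function('m')(Function('M')(-5)))) = Mul(-1, Rational(-1, 306)) = Rational(1, 306)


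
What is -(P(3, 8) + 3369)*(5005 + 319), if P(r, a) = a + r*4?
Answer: -18043036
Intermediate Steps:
P(r, a) = a + 4*r
-(P(3, 8) + 3369)*(5005 + 319) = -((8 + 4*3) + 3369)*(5005 + 319) = -((8 + 12) + 3369)*5324 = -(20 + 3369)*5324 = -3389*5324 = -1*18043036 = -18043036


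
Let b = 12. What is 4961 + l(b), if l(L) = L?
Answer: 4973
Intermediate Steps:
4961 + l(b) = 4961 + 12 = 4973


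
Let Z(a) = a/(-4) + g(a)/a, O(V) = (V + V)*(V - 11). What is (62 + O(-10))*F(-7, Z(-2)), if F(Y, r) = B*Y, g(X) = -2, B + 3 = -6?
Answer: 30366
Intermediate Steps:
B = -9 (B = -3 - 6 = -9)
O(V) = 2*V*(-11 + V) (O(V) = (2*V)*(-11 + V) = 2*V*(-11 + V))
Z(a) = -2/a - a/4 (Z(a) = a/(-4) - 2/a = a*(-1/4) - 2/a = -a/4 - 2/a = -2/a - a/4)
F(Y, r) = -9*Y
(62 + O(-10))*F(-7, Z(-2)) = (62 + 2*(-10)*(-11 - 10))*(-9*(-7)) = (62 + 2*(-10)*(-21))*63 = (62 + 420)*63 = 482*63 = 30366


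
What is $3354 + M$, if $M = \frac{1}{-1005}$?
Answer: $\frac{3370769}{1005} \approx 3354.0$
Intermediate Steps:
$M = - \frac{1}{1005} \approx -0.00099503$
$3354 + M = 3354 - \frac{1}{1005} = \frac{3370769}{1005}$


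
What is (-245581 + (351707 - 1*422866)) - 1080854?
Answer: -1397594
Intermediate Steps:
(-245581 + (351707 - 1*422866)) - 1080854 = (-245581 + (351707 - 422866)) - 1080854 = (-245581 - 71159) - 1080854 = -316740 - 1080854 = -1397594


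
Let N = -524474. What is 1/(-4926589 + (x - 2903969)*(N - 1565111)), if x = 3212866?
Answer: -1/645471464334 ≈ -1.5493e-12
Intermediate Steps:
1/(-4926589 + (x - 2903969)*(N - 1565111)) = 1/(-4926589 + (3212866 - 2903969)*(-524474 - 1565111)) = 1/(-4926589 + 308897*(-2089585)) = 1/(-4926589 - 645466537745) = 1/(-645471464334) = -1/645471464334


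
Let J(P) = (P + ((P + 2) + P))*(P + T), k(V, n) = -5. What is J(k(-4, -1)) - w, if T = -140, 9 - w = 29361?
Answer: 31237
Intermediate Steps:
w = -29352 (w = 9 - 1*29361 = 9 - 29361 = -29352)
J(P) = (-140 + P)*(2 + 3*P) (J(P) = (P + ((P + 2) + P))*(P - 140) = (P + ((2 + P) + P))*(-140 + P) = (P + (2 + 2*P))*(-140 + P) = (2 + 3*P)*(-140 + P) = (-140 + P)*(2 + 3*P))
J(k(-4, -1)) - w = (-280 - 418*(-5) + 3*(-5)²) - 1*(-29352) = (-280 + 2090 + 3*25) + 29352 = (-280 + 2090 + 75) + 29352 = 1885 + 29352 = 31237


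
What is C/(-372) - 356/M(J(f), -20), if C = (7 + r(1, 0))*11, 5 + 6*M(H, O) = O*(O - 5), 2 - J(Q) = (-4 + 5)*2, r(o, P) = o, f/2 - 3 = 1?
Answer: -23282/5115 ≈ -4.5517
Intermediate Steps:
f = 8 (f = 6 + 2*1 = 6 + 2 = 8)
J(Q) = 0 (J(Q) = 2 - (-4 + 5)*2 = 2 - 2 = 0)
M(H, O) = -5/6 + O*(-5 + O)/6 (M(H, O) = -5/6 + (O*(O - 5))/6 = -5/6 + (O*(-5 + O))/6 = -5/6 + O*(-5 + O)/6)
C = 88 (C = (7 + 1)*11 = 8*11 = 88)
C/(-372) - 356/M(J(f), -20) = 88/(-372) - 356/(-5/6 - 5/6*(-20) + (1/6)*(-20)**2) = 88*(-1/372) - 356/(-5/6 + 50/3 + (1/6)*400) = -22/93 - 356/(-5/6 + 50/3 + 200/3) = -22/93 - 356/165/2 = -22/93 - 356*2/165 = -22/93 - 712/165 = -23282/5115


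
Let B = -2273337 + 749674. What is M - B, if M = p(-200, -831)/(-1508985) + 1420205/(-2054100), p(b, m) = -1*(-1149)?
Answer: 20990013183084323/13776027060 ≈ 1.5237e+6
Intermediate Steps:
p(b, m) = 1149
B = -1523663
M = -9535236457/13776027060 (M = 1149/(-1508985) + 1420205/(-2054100) = 1149*(-1/1508985) + 1420205*(-1/2054100) = -383/502995 - 284041/410820 = -9535236457/13776027060 ≈ -0.69216)
M - B = -9535236457/13776027060 - 1*(-1523663) = -9535236457/13776027060 + 1523663 = 20990013183084323/13776027060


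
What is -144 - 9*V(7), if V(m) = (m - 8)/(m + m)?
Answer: -2007/14 ≈ -143.36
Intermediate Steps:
V(m) = (-8 + m)/(2*m) (V(m) = (-8 + m)/((2*m)) = (-8 + m)*(1/(2*m)) = (-8 + m)/(2*m))
-144 - 9*V(7) = -144 - 9*(-8 + 7)/(2*7) = -144 - 9*(-1)/(2*7) = -144 - 9*(-1/14) = -144 + 9/14 = -2007/14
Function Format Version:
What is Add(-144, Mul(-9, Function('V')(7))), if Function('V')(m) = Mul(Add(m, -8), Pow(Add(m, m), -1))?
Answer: Rational(-2007, 14) ≈ -143.36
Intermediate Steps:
Function('V')(m) = Mul(Rational(1, 2), Pow(m, -1), Add(-8, m)) (Function('V')(m) = Mul(Add(-8, m), Pow(Mul(2, m), -1)) = Mul(Add(-8, m), Mul(Rational(1, 2), Pow(m, -1))) = Mul(Rational(1, 2), Pow(m, -1), Add(-8, m)))
Add(-144, Mul(-9, Function('V')(7))) = Add(-144, Mul(-9, Mul(Rational(1, 2), Pow(7, -1), Add(-8, 7)))) = Add(-144, Mul(-9, Mul(Rational(1, 2), Rational(1, 7), -1))) = Add(-144, Mul(-9, Rational(-1, 14))) = Add(-144, Rational(9, 14)) = Rational(-2007, 14)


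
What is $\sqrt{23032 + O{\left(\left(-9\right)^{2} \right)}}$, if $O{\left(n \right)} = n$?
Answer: $\sqrt{23113} \approx 152.03$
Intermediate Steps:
$\sqrt{23032 + O{\left(\left(-9\right)^{2} \right)}} = \sqrt{23032 + \left(-9\right)^{2}} = \sqrt{23032 + 81} = \sqrt{23113}$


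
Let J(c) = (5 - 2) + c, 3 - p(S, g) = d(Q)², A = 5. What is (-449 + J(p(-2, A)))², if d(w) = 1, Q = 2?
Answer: 197136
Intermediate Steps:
p(S, g) = 2 (p(S, g) = 3 - 1*1² = 3 - 1*1 = 3 - 1 = 2)
J(c) = 3 + c
(-449 + J(p(-2, A)))² = (-449 + (3 + 2))² = (-449 + 5)² = (-444)² = 197136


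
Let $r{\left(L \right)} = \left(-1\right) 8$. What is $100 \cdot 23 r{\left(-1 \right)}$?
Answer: $-18400$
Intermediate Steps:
$r{\left(L \right)} = -8$
$100 \cdot 23 r{\left(-1 \right)} = 100 \cdot 23 \left(-8\right) = 2300 \left(-8\right) = -18400$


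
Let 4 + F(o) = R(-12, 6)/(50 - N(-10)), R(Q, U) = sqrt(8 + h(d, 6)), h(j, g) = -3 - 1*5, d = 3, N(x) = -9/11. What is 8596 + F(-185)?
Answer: 8592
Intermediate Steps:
N(x) = -9/11 (N(x) = -9*1/11 = -9/11)
h(j, g) = -8 (h(j, g) = -3 - 5 = -8)
R(Q, U) = 0 (R(Q, U) = sqrt(8 - 8) = sqrt(0) = 0)
F(o) = -4 (F(o) = -4 + 0/(50 - 1*(-9/11)) = -4 + 0/(50 + 9/11) = -4 + 0/(559/11) = -4 + 0*(11/559) = -4 + 0 = -4)
8596 + F(-185) = 8596 - 4 = 8592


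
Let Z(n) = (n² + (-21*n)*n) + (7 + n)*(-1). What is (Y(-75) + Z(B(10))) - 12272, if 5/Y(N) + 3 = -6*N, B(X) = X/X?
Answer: -5498095/447 ≈ -12300.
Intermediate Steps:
B(X) = 1
Z(n) = -7 - n - 20*n² (Z(n) = (n² - 21*n²) + (-7 - n) = -20*n² + (-7 - n) = -7 - n - 20*n²)
Y(N) = 5/(-3 - 6*N)
(Y(-75) + Z(B(10))) - 12272 = (-5/(3 + 6*(-75)) + (-7 - 1*1 - 20*1²)) - 12272 = (-5/(3 - 450) + (-7 - 1 - 20*1)) - 12272 = (-5/(-447) + (-7 - 1 - 20)) - 12272 = (-5*(-1/447) - 28) - 12272 = (5/447 - 28) - 12272 = -12511/447 - 12272 = -5498095/447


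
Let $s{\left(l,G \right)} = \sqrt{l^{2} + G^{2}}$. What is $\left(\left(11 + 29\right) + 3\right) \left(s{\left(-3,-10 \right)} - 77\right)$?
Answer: $-3311 + 43 \sqrt{109} \approx -2862.1$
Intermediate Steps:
$s{\left(l,G \right)} = \sqrt{G^{2} + l^{2}}$
$\left(\left(11 + 29\right) + 3\right) \left(s{\left(-3,-10 \right)} - 77\right) = \left(\left(11 + 29\right) + 3\right) \left(\sqrt{\left(-10\right)^{2} + \left(-3\right)^{2}} - 77\right) = \left(40 + 3\right) \left(\sqrt{100 + 9} - 77\right) = 43 \left(\sqrt{109} - 77\right) = 43 \left(-77 + \sqrt{109}\right) = -3311 + 43 \sqrt{109}$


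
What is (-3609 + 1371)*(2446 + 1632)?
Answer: -9126564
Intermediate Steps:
(-3609 + 1371)*(2446 + 1632) = -2238*4078 = -9126564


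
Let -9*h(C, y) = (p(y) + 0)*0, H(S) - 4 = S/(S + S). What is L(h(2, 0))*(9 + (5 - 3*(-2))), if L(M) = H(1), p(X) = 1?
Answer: 90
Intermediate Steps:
H(S) = 9/2 (H(S) = 4 + S/(S + S) = 4 + S/((2*S)) = 4 + S*(1/(2*S)) = 4 + 1/2 = 9/2)
h(C, y) = 0 (h(C, y) = -(1 + 0)*0/9 = -0/9 = -1/9*0 = 0)
L(M) = 9/2
L(h(2, 0))*(9 + (5 - 3*(-2))) = 9*(9 + (5 - 3*(-2)))/2 = 9*(9 + (5 + 6))/2 = 9*(9 + 11)/2 = (9/2)*20 = 90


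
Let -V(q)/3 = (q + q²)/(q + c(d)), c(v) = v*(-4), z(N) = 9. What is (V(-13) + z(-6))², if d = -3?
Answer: 227529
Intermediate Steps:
c(v) = -4*v
V(q) = -3*(q + q²)/(12 + q) (V(q) = -3*(q + q²)/(q - 4*(-3)) = -3*(q + q²)/(q + 12) = -3*(q + q²)/(12 + q))
(V(-13) + z(-6))² = (-3*(-13)*(1 - 13)/(12 - 13) + 9)² = (-3*(-13)*(-12)/(-1) + 9)² = (-3*(-13)*(-1)*(-12) + 9)² = (468 + 9)² = 477² = 227529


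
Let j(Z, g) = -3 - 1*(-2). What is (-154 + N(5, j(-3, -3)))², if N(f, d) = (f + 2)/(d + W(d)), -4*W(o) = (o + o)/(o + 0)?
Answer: 226576/9 ≈ 25175.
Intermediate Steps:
j(Z, g) = -1 (j(Z, g) = -3 + 2 = -1)
W(o) = -½ (W(o) = -(o + o)/(4*(o + 0)) = -2*o/(4*o) = -¼*2 = -½)
N(f, d) = (2 + f)/(-½ + d) (N(f, d) = (f + 2)/(d - ½) = (2 + f)/(-½ + d))
(-154 + N(5, j(-3, -3)))² = (-154 + 2*(2 + 5)/(-1 + 2*(-1)))² = (-154 + 2*7/(-1 - 2))² = (-154 + 2*7/(-3))² = (-154 + 2*(-⅓)*7)² = (-154 - 14/3)² = (-476/3)² = 226576/9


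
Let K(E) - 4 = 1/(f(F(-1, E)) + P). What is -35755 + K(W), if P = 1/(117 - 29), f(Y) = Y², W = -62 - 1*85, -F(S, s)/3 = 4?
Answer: -453072335/12673 ≈ -35751.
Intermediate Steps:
F(S, s) = -12 (F(S, s) = -3*4 = -12)
W = -147 (W = -62 - 85 = -147)
P = 1/88 ≈ 0.011364
K(E) = 50780/12673 (K(E) = 4 + 1/((-12)² + 1/88) = 4 + 1/(144 + 1/88) = 4 + 1/(12673/88) = 4 + 88/12673 = 50780/12673)
-35755 + K(W) = -35755 + 50780/12673 = -453072335/12673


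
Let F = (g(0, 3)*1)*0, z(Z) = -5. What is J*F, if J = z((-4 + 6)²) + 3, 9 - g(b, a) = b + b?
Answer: 0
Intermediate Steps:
g(b, a) = 9 - 2*b (g(b, a) = 9 - (b + b) = 9 - 2*b)
J = -2 (J = -5 + 3 = -2)
F = 0 (F = ((9 - 2*0)*1)*0 = ((9 + 0)*1)*0 = (9*1)*0 = 9*0 = 0)
J*F = -2*0 = 0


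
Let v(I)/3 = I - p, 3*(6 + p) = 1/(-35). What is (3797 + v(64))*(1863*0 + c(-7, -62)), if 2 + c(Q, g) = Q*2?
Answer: -2243936/35 ≈ -64112.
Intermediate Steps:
p = -631/105 (p = -6 + (⅓)/(-35) = -6 + (⅓)*(-1/35) = -6 - 1/105 = -631/105 ≈ -6.0095)
c(Q, g) = -2 + 2*Q (c(Q, g) = -2 + Q*2 = -2 + 2*Q)
v(I) = 631/35 + 3*I (v(I) = 3*(I - 1*(-631/105)) = 3*(I + 631/105) = 3*(631/105 + I) = 631/35 + 3*I)
(3797 + v(64))*(1863*0 + c(-7, -62)) = (3797 + (631/35 + 3*64))*(1863*0 + (-2 + 2*(-7))) = (3797 + (631/35 + 192))*(0 + (-2 - 14)) = (3797 + 7351/35)*(0 - 16) = (140246/35)*(-16) = -2243936/35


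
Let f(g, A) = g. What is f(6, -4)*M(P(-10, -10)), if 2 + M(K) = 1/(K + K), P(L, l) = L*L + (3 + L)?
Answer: -371/31 ≈ -11.968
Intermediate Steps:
P(L, l) = 3 + L + L² (P(L, l) = L² + (3 + L) = 3 + L + L²)
M(K) = -2 + 1/(2*K) (M(K) = -2 + 1/(K + K) = -2 + 1/(2*K))
f(6, -4)*M(P(-10, -10)) = 6*(-2 + 1/(2*(3 - 10 + (-10)²))) = 6*(-2 + 1/(2*(3 - 10 + 100))) = 6*(-2 + (½)/93) = 6*(-2 + (½)*(1/93)) = 6*(-2 + 1/186) = 6*(-371/186) = -371/31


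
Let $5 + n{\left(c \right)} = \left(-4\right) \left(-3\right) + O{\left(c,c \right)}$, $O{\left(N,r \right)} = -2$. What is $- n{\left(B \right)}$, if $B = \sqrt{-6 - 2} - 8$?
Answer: $-5$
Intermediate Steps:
$B = -8 + 2 i \sqrt{2}$ ($B = \sqrt{-8} - 8 = 2 i \sqrt{2} - 8 = -8 + 2 i \sqrt{2} \approx -8.0 + 2.8284 i$)
$n{\left(c \right)} = 5$ ($n{\left(c \right)} = -5 - -10 = -5 + \left(12 - 2\right) = -5 + 10 = 5$)
$- n{\left(B \right)} = \left(-1\right) 5 = -5$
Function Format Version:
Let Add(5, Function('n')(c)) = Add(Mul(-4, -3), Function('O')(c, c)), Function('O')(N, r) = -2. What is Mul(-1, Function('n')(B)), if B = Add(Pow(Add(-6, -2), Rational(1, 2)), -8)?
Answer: -5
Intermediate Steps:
B = Add(-8, Mul(2, I, Pow(2, Rational(1, 2)))) (B = Add(Pow(-8, Rational(1, 2)), -8) = Add(Mul(2, I, Pow(2, Rational(1, 2))), -8) = Add(-8, Mul(2, I, Pow(2, Rational(1, 2)))) ≈ Add(-8.0000, Mul(2.8284, I)))
Function('n')(c) = 5 (Function('n')(c) = Add(-5, Add(Mul(-4, -3), -2)) = Add(-5, Add(12, -2)) = Add(-5, 10) = 5)
Mul(-1, Function('n')(B)) = Mul(-1, 5) = -5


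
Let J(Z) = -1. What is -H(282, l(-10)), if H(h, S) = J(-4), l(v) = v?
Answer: 1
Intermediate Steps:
H(h, S) = -1
-H(282, l(-10)) = -1*(-1) = 1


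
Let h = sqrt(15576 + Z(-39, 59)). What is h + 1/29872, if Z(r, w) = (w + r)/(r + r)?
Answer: 1/29872 + sqrt(23690706)/39 ≈ 124.80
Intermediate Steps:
Z(r, w) = (r + w)/(2*r) (Z(r, w) = (r + w)/((2*r)) = (r + w)*(1/(2*r)) = (r + w)/(2*r))
h = sqrt(23690706)/39 (h = sqrt(15576 + (1/2)*(-39 + 59)/(-39)) = sqrt(15576 + (1/2)*(-1/39)*20) = sqrt(15576 - 10/39) = sqrt(607454/39) = sqrt(23690706)/39 ≈ 124.80)
h + 1/29872 = sqrt(23690706)/39 + 1/29872 = 1/29872 + sqrt(23690706)/39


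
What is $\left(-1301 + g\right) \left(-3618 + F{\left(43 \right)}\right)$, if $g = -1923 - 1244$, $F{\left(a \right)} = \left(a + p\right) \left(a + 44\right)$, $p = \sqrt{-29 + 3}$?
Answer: $-549564 - 388716 i \sqrt{26} \approx -5.4956 \cdot 10^{5} - 1.9821 \cdot 10^{6} i$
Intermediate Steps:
$p = i \sqrt{26}$ ($p = \sqrt{-26} = i \sqrt{26} \approx 5.099 i$)
$F{\left(a \right)} = \left(44 + a\right) \left(a + i \sqrt{26}\right)$ ($F{\left(a \right)} = \left(a + i \sqrt{26}\right) \left(a + 44\right) = \left(a + i \sqrt{26}\right) \left(44 + a\right) = \left(44 + a\right) \left(a + i \sqrt{26}\right)$)
$g = -3167$ ($g = -1923 - 1244 = -3167$)
$\left(-1301 + g\right) \left(-3618 + F{\left(43 \right)}\right) = \left(-1301 - 3167\right) \left(-3618 + \left(43^{2} + 44 \cdot 43 + 44 i \sqrt{26} + i 43 \sqrt{26}\right)\right) = - 4468 \left(-3618 + \left(1849 + 1892 + 44 i \sqrt{26} + 43 i \sqrt{26}\right)\right) = - 4468 \left(-3618 + \left(3741 + 87 i \sqrt{26}\right)\right) = - 4468 \left(123 + 87 i \sqrt{26}\right) = -549564 - 388716 i \sqrt{26}$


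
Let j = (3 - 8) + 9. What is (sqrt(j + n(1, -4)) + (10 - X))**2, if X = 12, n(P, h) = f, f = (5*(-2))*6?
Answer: 4*(1 - I*sqrt(14))**2 ≈ -52.0 - 29.933*I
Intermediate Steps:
f = -60 (f = -10*6 = -60)
n(P, h) = -60
j = 4 (j = -5 + 9 = 4)
(sqrt(j + n(1, -4)) + (10 - X))**2 = (sqrt(4 - 60) + (10 - 1*12))**2 = (sqrt(-56) + (10 - 12))**2 = (2*I*sqrt(14) - 2)**2 = (-2 + 2*I*sqrt(14))**2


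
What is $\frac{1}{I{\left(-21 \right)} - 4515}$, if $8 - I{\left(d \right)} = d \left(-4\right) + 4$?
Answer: $- \frac{1}{4595} \approx -0.00021763$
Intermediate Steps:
$I{\left(d \right)} = 4 + 4 d$ ($I{\left(d \right)} = 8 - \left(d \left(-4\right) + 4\right) = 8 - \left(- 4 d + 4\right) = 8 - \left(4 - 4 d\right) = 8 + \left(-4 + 4 d\right) = 4 + 4 d$)
$\frac{1}{I{\left(-21 \right)} - 4515} = \frac{1}{\left(4 + 4 \left(-21\right)\right) - 4515} = \frac{1}{\left(4 - 84\right) - 4515} = \frac{1}{-80 - 4515} = \frac{1}{-4595} = - \frac{1}{4595}$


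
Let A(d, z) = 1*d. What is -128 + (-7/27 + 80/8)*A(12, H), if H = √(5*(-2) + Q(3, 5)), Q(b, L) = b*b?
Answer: -100/9 ≈ -11.111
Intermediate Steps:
Q(b, L) = b²
H = I (H = √(5*(-2) + 3²) = √(-10 + 9) = √(-1) = I ≈ 1.0*I)
A(d, z) = d
-128 + (-7/27 + 80/8)*A(12, H) = -128 + (-7/27 + 80/8)*12 = -128 + (-7*1/27 + 80*(⅛))*12 = -128 + (-7/27 + 10)*12 = -128 + (263/27)*12 = -128 + 1052/9 = -100/9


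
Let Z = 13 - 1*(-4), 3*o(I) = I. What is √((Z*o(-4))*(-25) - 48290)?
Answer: I*√429510/3 ≈ 218.46*I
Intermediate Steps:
o(I) = I/3
Z = 17 (Z = 13 + 4 = 17)
√((Z*o(-4))*(-25) - 48290) = √((17*((⅓)*(-4)))*(-25) - 48290) = √((17*(-4/3))*(-25) - 48290) = √(-68/3*(-25) - 48290) = √(1700/3 - 48290) = √(-143170/3) = I*√429510/3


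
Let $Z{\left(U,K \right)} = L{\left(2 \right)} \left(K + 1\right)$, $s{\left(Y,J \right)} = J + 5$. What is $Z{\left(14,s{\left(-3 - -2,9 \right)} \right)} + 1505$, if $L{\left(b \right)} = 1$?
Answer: $1520$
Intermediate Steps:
$s{\left(Y,J \right)} = 5 + J$
$Z{\left(U,K \right)} = 1 + K$ ($Z{\left(U,K \right)} = 1 \left(K + 1\right) = 1 \left(1 + K\right) = 1 + K$)
$Z{\left(14,s{\left(-3 - -2,9 \right)} \right)} + 1505 = \left(1 + \left(5 + 9\right)\right) + 1505 = \left(1 + 14\right) + 1505 = 15 + 1505 = 1520$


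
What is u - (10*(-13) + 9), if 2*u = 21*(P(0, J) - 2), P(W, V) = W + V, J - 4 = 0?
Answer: 142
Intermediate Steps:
J = 4 (J = 4 + 0 = 4)
P(W, V) = V + W
u = 21 (u = (21*((4 + 0) - 2))/2 = (21*(4 - 2))/2 = (21*2)/2 = (½)*42 = 21)
u - (10*(-13) + 9) = 21 - (10*(-13) + 9) = 21 - (-130 + 9) = 21 - 1*(-121) = 21 + 121 = 142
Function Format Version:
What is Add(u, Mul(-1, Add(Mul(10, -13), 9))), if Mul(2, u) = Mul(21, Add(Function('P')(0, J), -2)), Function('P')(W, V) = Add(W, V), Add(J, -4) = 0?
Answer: 142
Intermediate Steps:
J = 4 (J = Add(4, 0) = 4)
Function('P')(W, V) = Add(V, W)
u = 21 (u = Mul(Rational(1, 2), Mul(21, Add(Add(4, 0), -2))) = Mul(Rational(1, 2), Mul(21, Add(4, -2))) = Mul(Rational(1, 2), Mul(21, 2)) = Mul(Rational(1, 2), 42) = 21)
Add(u, Mul(-1, Add(Mul(10, -13), 9))) = Add(21, Mul(-1, Add(Mul(10, -13), 9))) = Add(21, Mul(-1, Add(-130, 9))) = Add(21, Mul(-1, -121)) = Add(21, 121) = 142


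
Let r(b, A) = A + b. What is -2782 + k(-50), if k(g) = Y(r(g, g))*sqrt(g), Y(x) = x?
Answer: -2782 - 500*I*sqrt(2) ≈ -2782.0 - 707.11*I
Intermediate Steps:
k(g) = 2*g**(3/2) (k(g) = (g + g)*sqrt(g) = (2*g)*sqrt(g) = 2*g**(3/2))
-2782 + k(-50) = -2782 + 2*(-50)**(3/2) = -2782 + 2*(-250*I*sqrt(2)) = -2782 - 500*I*sqrt(2)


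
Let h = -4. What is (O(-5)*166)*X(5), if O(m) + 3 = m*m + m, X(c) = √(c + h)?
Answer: 2822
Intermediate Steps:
X(c) = √(-4 + c) (X(c) = √(c - 4) = √(-4 + c))
O(m) = -3 + m + m² (O(m) = -3 + (m*m + m) = -3 + (m² + m) = -3 + (m + m²) = -3 + m + m²)
(O(-5)*166)*X(5) = ((-3 - 5 + (-5)²)*166)*√(-4 + 5) = ((-3 - 5 + 25)*166)*√1 = (17*166)*1 = 2822*1 = 2822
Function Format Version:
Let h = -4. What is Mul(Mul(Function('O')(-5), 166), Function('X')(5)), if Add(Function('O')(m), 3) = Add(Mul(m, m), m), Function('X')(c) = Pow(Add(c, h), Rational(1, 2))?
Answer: 2822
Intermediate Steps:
Function('X')(c) = Pow(Add(-4, c), Rational(1, 2)) (Function('X')(c) = Pow(Add(c, -4), Rational(1, 2)) = Pow(Add(-4, c), Rational(1, 2)))
Function('O')(m) = Add(-3, m, Pow(m, 2)) (Function('O')(m) = Add(-3, Add(Mul(m, m), m)) = Add(-3, Add(Pow(m, 2), m)) = Add(-3, Add(m, Pow(m, 2))) = Add(-3, m, Pow(m, 2)))
Mul(Mul(Function('O')(-5), 166), Function('X')(5)) = Mul(Mul(Add(-3, -5, Pow(-5, 2)), 166), Pow(Add(-4, 5), Rational(1, 2))) = Mul(Mul(Add(-3, -5, 25), 166), Pow(1, Rational(1, 2))) = Mul(Mul(17, 166), 1) = Mul(2822, 1) = 2822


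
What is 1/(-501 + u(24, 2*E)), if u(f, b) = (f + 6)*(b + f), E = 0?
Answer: 1/219 ≈ 0.0045662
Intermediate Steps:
u(f, b) = (6 + f)*(b + f)
1/(-501 + u(24, 2*E)) = 1/(-501 + (24² + 6*(2*0) + 6*24 + (2*0)*24)) = 1/(-501 + (576 + 6*0 + 144 + 0*24)) = 1/(-501 + (576 + 0 + 144 + 0)) = 1/(-501 + 720) = 1/219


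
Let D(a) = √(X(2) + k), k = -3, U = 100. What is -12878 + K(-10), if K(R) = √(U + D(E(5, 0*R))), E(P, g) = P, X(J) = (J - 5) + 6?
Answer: -12868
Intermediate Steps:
X(J) = 1 + J (X(J) = (-5 + J) + 6 = 1 + J)
D(a) = 0 (D(a) = √((1 + 2) - 3) = √(3 - 3) = √0 = 0)
K(R) = 10 (K(R) = √(100 + 0) = √100 = 10)
-12878 + K(-10) = -12878 + 10 = -12868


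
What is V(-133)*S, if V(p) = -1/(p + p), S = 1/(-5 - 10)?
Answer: -1/3990 ≈ -0.00025063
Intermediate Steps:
S = -1/15 (S = 1/(-15) = -1/15 ≈ -0.066667)
V(p) = -1/(2*p)
V(-133)*S = -½/(-133)*(-1/15) = -½*(-1/133)*(-1/15) = (1/266)*(-1/15) = -1/3990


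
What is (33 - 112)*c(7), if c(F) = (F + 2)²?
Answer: -6399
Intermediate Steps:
c(F) = (2 + F)²
(33 - 112)*c(7) = (33 - 112)*(2 + 7)² = -79*9² = -79*81 = -6399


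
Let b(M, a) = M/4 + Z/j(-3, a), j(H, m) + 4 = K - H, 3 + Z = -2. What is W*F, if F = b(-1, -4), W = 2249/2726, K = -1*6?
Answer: 29237/76328 ≈ 0.38304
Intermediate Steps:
K = -6
Z = -5 (Z = -3 - 2 = -5)
W = 2249/2726 (W = 2249*(1/2726) = 2249/2726 ≈ 0.82502)
j(H, m) = -10 - H (j(H, m) = -4 + (-6 - H) = -10 - H)
b(M, a) = 5/7 + M/4 (b(M, a) = M/4 - 5/(-10 - 1*(-3)) = M*(1/4) - 5/(-10 + 3) = M/4 - 5/(-7) = M/4 - 5*(-1/7) = M/4 + 5/7 = 5/7 + M/4)
F = 13/28 (F = 5/7 + (1/4)*(-1) = 5/7 - 1/4 = 13/28 ≈ 0.46429)
W*F = (2249/2726)*(13/28) = 29237/76328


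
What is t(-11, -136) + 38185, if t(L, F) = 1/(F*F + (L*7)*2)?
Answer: 700389271/18342 ≈ 38185.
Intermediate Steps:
t(L, F) = 1/(F² + 14*L) (t(L, F) = 1/(F² + (7*L)*2) = 1/(F² + 14*L))
t(-11, -136) + 38185 = 1/((-136)² + 14*(-11)) + 38185 = 1/(18496 - 154) + 38185 = 1/18342 + 38185 = 700389271/18342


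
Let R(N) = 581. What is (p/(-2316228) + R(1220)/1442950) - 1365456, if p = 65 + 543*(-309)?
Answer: -570453553535329654/417775149075 ≈ -1.3655e+6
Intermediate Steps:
p = -167722 (p = 65 - 167787 = -167722)
(p/(-2316228) + R(1220)/1442950) - 1365456 = (-167722/(-2316228) + 581/1442950) - 1365456 = (-167722*(-1/2316228) + 581*(1/1442950)) - 1365456 = (83861/1158114 + 581/1442950) - 1365456 = 30420023546/417775149075 - 1365456 = -570453553535329654/417775149075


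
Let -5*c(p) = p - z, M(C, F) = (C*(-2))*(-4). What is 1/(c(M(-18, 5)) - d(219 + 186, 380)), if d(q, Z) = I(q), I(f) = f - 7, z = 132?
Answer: -5/1714 ≈ -0.0029172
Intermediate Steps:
I(f) = -7 + f
M(C, F) = 8*C (M(C, F) = -2*C*(-4) = 8*C)
d(q, Z) = -7 + q
c(p) = 132/5 - p/5 (c(p) = -(p - 1*132)/5 = -(p - 132)/5 = -(-132 + p)/5 = 132/5 - p/5)
1/(c(M(-18, 5)) - d(219 + 186, 380)) = 1/((132/5 - 8*(-18)/5) - (-7 + (219 + 186))) = 1/((132/5 - ⅕*(-144)) - (-7 + 405)) = 1/((132/5 + 144/5) - 1*398) = 1/(276/5 - 398) = 1/(-1714/5) = -5/1714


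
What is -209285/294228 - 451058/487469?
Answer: -234733842889/143427028932 ≈ -1.6366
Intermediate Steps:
-209285/294228 - 451058/487469 = -234733842889/143427028932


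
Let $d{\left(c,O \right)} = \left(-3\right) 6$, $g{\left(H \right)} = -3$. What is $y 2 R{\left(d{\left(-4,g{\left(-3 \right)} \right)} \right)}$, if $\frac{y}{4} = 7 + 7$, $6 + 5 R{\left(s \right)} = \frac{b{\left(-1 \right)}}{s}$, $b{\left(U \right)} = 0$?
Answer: $- \frac{672}{5} \approx -134.4$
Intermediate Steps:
$d{\left(c,O \right)} = -18$
$R{\left(s \right)} = - \frac{6}{5}$ ($R{\left(s \right)} = - \frac{6}{5} + \frac{0 \frac{1}{s}}{5} = - \frac{6}{5} + \frac{1}{5} \cdot 0 = - \frac{6}{5} + 0 = - \frac{6}{5}$)
$y = 56$ ($y = 4 \left(7 + 7\right) = 4 \cdot 14 = 56$)
$y 2 R{\left(d{\left(-4,g{\left(-3 \right)} \right)} \right)} = 56 \cdot 2 \left(- \frac{6}{5}\right) = 112 \left(- \frac{6}{5}\right) = - \frac{672}{5}$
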